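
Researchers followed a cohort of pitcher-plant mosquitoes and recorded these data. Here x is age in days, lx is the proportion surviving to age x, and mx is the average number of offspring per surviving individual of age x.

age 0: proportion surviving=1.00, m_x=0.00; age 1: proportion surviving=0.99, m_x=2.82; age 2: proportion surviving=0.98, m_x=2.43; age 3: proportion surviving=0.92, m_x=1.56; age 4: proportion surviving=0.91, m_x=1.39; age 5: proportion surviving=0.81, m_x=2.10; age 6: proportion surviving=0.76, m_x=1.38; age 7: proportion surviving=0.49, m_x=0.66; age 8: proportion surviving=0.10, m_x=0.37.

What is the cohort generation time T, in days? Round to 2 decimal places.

lx·mx: 0, 2.7918, 2.3814, 1.4352, 1.2649, 1.701, 1.0488, 0.3234, 0.037 → R0 = 10.9835
x·lx·mx: 0, 2.7918, 4.7628, 4.3056, 5.0596, 8.505, 6.2928, 2.2638, 0.296 → Σ = 34.2774
T = 34.2774 / 10.9835 = 3.120808… → 3.12

3.12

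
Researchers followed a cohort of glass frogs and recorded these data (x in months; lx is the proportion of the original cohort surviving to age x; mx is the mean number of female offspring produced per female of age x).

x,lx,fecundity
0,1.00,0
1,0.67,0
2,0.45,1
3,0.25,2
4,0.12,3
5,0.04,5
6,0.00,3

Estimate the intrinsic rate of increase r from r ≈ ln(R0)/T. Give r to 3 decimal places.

0.129

R0 = Σ lx·mx = 0 + 0 + 0.45 + 0.5 + 0.36 + 0.2 + 0 = 1.51
Σ x·lx·mx = 4.84; T = 4.84/1.51 = 3.2053…
r ≈ ln(R0)/T = ln(1.51)/3.2053… = 0.12857… → 0.129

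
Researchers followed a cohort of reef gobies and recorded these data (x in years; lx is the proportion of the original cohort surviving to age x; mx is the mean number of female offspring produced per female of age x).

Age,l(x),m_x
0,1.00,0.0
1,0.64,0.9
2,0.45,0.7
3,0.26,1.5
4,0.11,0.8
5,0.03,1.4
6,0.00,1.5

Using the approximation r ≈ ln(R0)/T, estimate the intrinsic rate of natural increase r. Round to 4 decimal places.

0.1654

R0 = Σ lx·mx = 0 + 0.576 + 0.315 + 0.39 + 0.088 + 0.042 + 0 = 1.411
Σ x·lx·mx = 2.938; T = 2.938/1.411 = 2.08221…
r ≈ ln(R0)/T = ln(1.411)/2.08221… = 0.165352… → 0.1654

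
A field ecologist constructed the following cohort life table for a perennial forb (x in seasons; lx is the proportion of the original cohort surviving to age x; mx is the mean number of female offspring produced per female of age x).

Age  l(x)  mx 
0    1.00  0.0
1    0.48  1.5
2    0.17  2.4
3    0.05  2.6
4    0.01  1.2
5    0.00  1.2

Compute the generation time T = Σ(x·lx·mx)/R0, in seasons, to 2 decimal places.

1.55

lx·mx: 0, 0.72, 0.408, 0.13, 0.012, 0 → R0 = 1.27
x·lx·mx: 0, 0.72, 0.816, 0.39, 0.048, 0 → Σ = 1.974
T = 1.974 / 1.27 = 1.554331… → 1.55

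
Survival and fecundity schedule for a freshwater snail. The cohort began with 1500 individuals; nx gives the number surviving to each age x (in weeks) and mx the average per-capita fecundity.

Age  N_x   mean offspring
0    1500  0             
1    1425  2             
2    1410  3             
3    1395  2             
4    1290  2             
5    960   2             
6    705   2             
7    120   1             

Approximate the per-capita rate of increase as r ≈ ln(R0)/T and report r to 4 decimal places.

lx = nx/n0 = nx/1500: 1, 0.95, 0.94, 0.93, 0.86, 0.64, 0.47, 0.08
R0 = Σ lx·mx = 0 + 1.9 + 2.82 + 1.86 + 1.72 + 1.28 + 0.94 + 0.08 = 10.6
Σ x·lx·mx = 32.6; T = 32.6/10.6 = 3.07547…
r ≈ ln(R0)/T = ln(10.6)/3.07547… = 0.76764… → 0.7676

0.7676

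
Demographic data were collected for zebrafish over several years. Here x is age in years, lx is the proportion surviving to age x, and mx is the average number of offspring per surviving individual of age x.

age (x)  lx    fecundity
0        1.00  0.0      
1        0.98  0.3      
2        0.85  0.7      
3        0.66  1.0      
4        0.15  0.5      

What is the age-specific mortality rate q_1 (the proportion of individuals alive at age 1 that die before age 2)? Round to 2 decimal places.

0.13

q_1 = (l_1 − l_2) / l_1 = (0.98 − 0.85) / 0.98
     = 0.13 / 0.98 = 0.132653… → 0.13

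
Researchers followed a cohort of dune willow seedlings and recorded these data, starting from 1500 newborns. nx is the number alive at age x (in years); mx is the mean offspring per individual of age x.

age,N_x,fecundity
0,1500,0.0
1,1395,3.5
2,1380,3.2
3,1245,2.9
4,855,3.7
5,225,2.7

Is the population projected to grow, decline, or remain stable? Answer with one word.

lx = nx/n0 = nx/1500: 1, 0.93, 0.92, 0.83, 0.57, 0.15
R0 = Σ lx·mx = 0 + 3.255 + 2.944 + 2.407 + 2.109 + 0.405 = 11.12
R0 > 1, so the population is growing.

growing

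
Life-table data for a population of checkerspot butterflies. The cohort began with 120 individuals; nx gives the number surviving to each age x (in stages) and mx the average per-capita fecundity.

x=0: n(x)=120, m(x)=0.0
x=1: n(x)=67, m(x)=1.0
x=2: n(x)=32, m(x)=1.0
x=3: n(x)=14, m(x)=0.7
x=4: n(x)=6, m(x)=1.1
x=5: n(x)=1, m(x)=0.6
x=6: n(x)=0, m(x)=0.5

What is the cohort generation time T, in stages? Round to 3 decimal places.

1.636

lx = nx/n0 = nx/120: 1, 0.55833…, 0.26667…, 0.11667…, 0.05, 0.00833…, 0
lx·mx: 0, 0.558333…, 0.266667…, 0.081667…, 0.055, 0.005…, 0 → R0 = 0.966667…
x·lx·mx: 0, 0.558333…, 0.533333…, 0.245…, 0.22, 0.025…, 0 → Σ = 1.581667…
T = 1.581667… / 0.966667… = 1.636207… → 1.636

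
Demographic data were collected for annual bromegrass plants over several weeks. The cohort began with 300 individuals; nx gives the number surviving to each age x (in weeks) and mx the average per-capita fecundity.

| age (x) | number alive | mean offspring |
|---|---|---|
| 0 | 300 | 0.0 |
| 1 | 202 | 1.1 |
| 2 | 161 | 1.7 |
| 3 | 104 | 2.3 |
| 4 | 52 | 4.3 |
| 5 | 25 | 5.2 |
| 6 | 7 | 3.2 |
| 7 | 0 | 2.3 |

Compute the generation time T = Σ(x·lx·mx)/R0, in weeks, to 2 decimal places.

lx = nx/n0 = nx/300: 1, 0.67333…, 0.53667…, 0.34667…, 0.17333…, 0.08333…, 0.02333…, 0
lx·mx: 0, 0.740667…, 0.912333…, 0.797333…, 0.745333…, 0.433333…, 0.074667…, 0 → R0 = 3.703667…
x·lx·mx: 0, 0.740667…, 1.824667…, 2.392…, 2.981333…, 2.166667…, 0.448…, 0 → Σ = 10.553333…
T = 10.553333… / 3.703667… = 2.849428… → 2.85

2.85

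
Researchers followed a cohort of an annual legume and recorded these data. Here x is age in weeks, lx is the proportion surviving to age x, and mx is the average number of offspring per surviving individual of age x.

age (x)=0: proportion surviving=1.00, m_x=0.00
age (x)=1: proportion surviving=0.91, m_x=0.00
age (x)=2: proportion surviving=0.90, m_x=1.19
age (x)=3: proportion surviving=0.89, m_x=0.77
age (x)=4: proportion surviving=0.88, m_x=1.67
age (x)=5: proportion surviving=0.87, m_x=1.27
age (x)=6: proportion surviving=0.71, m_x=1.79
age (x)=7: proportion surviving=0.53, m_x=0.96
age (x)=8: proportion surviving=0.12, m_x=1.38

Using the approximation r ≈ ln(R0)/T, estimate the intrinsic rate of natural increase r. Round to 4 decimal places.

0.4101

R0 = Σ lx·mx = 0 + 0 + 1.071 + 0.6853 + 1.4696 + 1.1049 + 1.2709 + 0.5088 + 0.1656 = 6.2761
Σ x·lx·mx = 28.1126; T = 28.1126/6.2761 = 4.47931…
r ≈ ln(R0)/T = ln(6.2761)/4.47931… = 0.410052… → 0.4101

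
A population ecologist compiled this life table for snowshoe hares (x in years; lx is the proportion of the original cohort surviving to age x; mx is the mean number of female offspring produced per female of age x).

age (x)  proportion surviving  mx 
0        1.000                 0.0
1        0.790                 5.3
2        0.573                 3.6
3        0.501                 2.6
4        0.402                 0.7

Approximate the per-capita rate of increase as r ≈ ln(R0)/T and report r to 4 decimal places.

1.2083

R0 = Σ lx·mx = 0 + 4.187 + 2.0628 + 1.3026 + 0.2814 = 7.8338
Σ x·lx·mx = 13.346; T = 13.346/7.8338 = 1.70364…
r ≈ ln(R0)/T = ln(7.8338)/1.70364… = 1.208262… → 1.2083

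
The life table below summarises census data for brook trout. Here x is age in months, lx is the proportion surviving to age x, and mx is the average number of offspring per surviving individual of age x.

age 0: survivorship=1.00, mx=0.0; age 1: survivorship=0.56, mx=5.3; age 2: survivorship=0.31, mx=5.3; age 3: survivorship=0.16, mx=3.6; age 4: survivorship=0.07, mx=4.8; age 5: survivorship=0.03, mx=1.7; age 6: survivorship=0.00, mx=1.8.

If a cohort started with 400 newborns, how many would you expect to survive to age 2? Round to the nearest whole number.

124

Expected survivors = N0 · l_2 = 400 × 0.31 = 124 → 124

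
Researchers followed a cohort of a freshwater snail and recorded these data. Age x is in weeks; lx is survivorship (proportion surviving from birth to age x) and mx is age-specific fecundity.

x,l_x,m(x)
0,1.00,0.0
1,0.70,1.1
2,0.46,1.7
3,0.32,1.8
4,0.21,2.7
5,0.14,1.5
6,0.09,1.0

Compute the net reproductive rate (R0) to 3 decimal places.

2.995

lx·mx by age: 0, 0.77, 0.782, 0.576, 0.567, 0.21, 0.09
R0 = Σ lx·mx = 2.995 → 2.995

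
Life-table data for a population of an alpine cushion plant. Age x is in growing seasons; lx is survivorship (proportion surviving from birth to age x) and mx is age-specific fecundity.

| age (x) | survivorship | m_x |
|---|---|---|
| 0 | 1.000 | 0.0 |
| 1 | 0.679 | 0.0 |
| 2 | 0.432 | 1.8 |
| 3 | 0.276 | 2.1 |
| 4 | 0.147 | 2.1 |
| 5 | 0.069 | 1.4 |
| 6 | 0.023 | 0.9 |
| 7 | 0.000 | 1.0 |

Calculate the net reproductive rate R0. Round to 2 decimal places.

1.78

lx·mx by age: 0, 0, 0.7776, 0.5796, 0.3087, 0.0966, 0.0207, 0
R0 = Σ lx·mx = 1.7832 → 1.78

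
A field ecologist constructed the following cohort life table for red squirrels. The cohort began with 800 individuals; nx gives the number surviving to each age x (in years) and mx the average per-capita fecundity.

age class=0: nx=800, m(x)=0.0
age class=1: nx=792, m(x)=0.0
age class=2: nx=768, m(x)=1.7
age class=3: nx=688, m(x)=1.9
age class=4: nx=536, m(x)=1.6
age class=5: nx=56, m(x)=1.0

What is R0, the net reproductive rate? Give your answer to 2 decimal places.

4.41

lx = nx/n0 = nx/800: 1, 0.99, 0.96, 0.86, 0.67, 0.07
lx·mx by age: 0, 0, 1.632, 1.634, 1.072, 0.07
R0 = Σ lx·mx = 4.408 → 4.41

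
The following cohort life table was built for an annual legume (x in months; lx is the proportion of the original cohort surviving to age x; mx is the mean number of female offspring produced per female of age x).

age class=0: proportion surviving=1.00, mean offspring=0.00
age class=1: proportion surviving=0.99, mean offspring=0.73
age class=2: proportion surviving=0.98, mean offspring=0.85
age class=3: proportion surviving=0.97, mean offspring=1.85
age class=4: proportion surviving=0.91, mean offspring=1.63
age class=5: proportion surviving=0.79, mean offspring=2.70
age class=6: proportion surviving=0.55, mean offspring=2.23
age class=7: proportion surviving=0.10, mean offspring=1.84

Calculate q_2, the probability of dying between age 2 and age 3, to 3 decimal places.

q_2 = (l_2 − l_3) / l_2 = (0.98 − 0.97) / 0.98
     = 0.01 / 0.98 = 0.010204… → 0.010

0.010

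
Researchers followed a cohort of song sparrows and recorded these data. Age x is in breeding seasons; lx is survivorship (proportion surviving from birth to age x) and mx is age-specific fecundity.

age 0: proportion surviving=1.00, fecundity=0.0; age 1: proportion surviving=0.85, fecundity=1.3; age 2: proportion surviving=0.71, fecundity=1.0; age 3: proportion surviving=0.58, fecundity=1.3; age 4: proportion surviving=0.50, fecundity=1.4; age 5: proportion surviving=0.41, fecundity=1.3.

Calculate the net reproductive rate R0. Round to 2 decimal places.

lx·mx by age: 0, 1.105, 0.71, 0.754, 0.7, 0.533
R0 = Σ lx·mx = 3.802 → 3.80

3.80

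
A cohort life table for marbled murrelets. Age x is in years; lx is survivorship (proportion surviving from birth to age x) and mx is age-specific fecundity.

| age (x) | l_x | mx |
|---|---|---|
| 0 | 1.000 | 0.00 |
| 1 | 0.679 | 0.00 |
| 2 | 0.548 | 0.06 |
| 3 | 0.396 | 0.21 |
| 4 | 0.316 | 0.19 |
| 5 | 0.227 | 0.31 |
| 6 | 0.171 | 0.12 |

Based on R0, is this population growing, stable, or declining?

declining

R0 = Σ lx·mx = 0 + 0 + 0.03288 + 0.08316 + 0.06004 + 0.07037 + 0.02052 = 0.26697
R0 < 1, so the population is declining.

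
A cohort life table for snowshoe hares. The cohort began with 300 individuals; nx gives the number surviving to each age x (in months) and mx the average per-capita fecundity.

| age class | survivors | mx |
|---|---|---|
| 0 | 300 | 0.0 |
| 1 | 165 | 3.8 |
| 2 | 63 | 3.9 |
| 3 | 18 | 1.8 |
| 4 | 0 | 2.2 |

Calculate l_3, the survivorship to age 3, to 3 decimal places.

l_3 = n_3/n_0 = 18/300 = 0.06 → 0.060

0.060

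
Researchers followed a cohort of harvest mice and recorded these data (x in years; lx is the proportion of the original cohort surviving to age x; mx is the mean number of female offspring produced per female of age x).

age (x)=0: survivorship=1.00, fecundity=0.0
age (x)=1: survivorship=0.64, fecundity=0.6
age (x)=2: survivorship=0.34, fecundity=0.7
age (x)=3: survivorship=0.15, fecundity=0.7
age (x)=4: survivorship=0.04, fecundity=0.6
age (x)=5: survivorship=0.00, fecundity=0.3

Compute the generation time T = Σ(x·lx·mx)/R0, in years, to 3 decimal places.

1.692

lx·mx: 0, 0.384, 0.238, 0.105, 0.024, 0 → R0 = 0.751
x·lx·mx: 0, 0.384, 0.476, 0.315, 0.096, 0 → Σ = 1.271
T = 1.271 / 0.751 = 1.69241… → 1.692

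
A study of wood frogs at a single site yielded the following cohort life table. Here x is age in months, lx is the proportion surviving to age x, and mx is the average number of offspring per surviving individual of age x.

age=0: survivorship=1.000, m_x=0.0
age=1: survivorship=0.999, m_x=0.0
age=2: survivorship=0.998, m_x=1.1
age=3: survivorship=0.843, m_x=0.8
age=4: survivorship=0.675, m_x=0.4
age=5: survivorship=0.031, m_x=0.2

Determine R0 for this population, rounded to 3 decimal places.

lx·mx by age: 0, 0, 1.0978, 0.6744, 0.27, 0.0062
R0 = Σ lx·mx = 2.0484 → 2.048

2.048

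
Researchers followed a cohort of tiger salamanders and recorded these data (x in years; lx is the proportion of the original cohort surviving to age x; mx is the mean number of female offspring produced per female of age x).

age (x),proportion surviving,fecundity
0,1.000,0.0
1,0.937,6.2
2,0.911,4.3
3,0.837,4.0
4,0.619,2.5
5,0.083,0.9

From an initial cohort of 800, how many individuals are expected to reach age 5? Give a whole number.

66

Expected survivors = N0 · l_5 = 800 × 0.083 = 66.4 → 66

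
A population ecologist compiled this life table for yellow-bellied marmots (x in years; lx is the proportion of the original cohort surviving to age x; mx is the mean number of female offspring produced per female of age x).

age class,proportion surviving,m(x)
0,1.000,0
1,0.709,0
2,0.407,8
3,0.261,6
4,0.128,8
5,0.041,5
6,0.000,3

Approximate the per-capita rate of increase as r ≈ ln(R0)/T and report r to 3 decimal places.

0.667

R0 = Σ lx·mx = 0 + 0 + 3.256 + 1.566 + 1.024 + 0.205 + 0 = 6.051
Σ x·lx·mx = 16.331; T = 16.331/6.051 = 2.69889…
r ≈ ln(R0)/T = ln(6.051)/2.69889… = 0.66702… → 0.667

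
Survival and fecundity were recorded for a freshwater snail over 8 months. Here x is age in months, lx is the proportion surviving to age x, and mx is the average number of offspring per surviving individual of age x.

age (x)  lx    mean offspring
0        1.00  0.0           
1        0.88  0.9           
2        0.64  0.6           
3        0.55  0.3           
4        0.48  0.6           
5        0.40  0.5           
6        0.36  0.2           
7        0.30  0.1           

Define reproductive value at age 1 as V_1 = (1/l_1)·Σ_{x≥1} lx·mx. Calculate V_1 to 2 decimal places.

lx·mx for x ≥ 1: 0.792, 0.384, 0.165, 0.288, 0.2, 0.072, 0.03 → sum = 1.931
V_1 = 1.931 / l_1 = 1.931 / 0.88 = 2.194318… → 2.19

2.19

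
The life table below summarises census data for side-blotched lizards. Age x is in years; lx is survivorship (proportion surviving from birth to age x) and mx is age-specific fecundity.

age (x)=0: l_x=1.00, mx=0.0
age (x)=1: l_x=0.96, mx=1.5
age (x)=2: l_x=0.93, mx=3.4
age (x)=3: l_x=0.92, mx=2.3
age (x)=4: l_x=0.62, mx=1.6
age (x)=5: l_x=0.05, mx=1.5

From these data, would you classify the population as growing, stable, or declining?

R0 = Σ lx·mx = 0 + 1.44 + 3.162 + 2.116 + 0.992 + 0.075 = 7.785
R0 > 1, so the population is growing.

growing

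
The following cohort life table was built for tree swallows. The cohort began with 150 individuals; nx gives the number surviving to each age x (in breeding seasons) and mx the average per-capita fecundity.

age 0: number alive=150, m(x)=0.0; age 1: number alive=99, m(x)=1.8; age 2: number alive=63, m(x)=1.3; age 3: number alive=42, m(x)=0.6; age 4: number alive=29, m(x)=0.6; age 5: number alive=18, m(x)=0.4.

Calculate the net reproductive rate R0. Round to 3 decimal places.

2.066

lx = nx/n0 = nx/150: 1, 0.66, 0.42, 0.28, 0.19333…, 0.12
lx·mx by age: 0, 1.188, 0.546, 0.168, 0.116…, 0.048
R0 = Σ lx·mx = 2.066… → 2.066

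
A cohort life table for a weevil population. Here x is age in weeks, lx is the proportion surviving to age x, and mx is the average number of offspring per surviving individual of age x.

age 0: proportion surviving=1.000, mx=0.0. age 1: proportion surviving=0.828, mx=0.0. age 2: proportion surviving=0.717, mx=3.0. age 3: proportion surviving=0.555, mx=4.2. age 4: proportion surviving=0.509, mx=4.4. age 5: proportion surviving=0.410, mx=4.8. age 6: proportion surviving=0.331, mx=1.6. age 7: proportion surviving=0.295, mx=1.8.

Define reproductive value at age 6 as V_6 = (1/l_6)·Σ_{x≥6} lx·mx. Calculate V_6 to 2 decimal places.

lx·mx for x ≥ 6: 0.5296, 0.531 → sum = 1.0606
V_6 = 1.0606 / l_6 = 1.0606 / 0.331 = 3.20423… → 3.20

3.20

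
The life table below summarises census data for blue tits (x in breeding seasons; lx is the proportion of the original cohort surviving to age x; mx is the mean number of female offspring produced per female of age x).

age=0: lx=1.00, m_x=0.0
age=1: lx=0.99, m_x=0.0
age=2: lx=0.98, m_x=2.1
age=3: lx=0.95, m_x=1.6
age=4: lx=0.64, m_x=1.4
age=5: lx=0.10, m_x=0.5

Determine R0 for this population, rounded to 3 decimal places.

4.524

lx·mx by age: 0, 0, 2.058, 1.52, 0.896, 0.05
R0 = Σ lx·mx = 4.524 → 4.524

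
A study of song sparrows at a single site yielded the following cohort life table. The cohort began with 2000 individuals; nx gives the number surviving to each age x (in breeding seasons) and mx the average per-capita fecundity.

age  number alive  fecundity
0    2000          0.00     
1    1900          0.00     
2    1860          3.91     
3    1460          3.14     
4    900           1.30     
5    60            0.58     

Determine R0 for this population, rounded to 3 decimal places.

lx = nx/n0 = nx/2000: 1, 0.95, 0.93, 0.73, 0.45, 0.03
lx·mx by age: 0, 0, 3.6363, 2.2922, 0.585, 0.0174
R0 = Σ lx·mx = 6.5309 → 6.531

6.531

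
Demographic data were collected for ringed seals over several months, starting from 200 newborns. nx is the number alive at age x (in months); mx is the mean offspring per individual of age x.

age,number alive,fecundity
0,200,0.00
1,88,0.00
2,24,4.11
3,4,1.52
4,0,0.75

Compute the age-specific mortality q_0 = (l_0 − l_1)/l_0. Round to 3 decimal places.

lx = nx/n0 = nx/200: 1, 0.44, 0.12, 0.02, 0
q_0 = (l_0 − l_1) / l_0 = (1 − 0.44) / 1
     = 0.56 / 1 = 0.56 → 0.560

0.560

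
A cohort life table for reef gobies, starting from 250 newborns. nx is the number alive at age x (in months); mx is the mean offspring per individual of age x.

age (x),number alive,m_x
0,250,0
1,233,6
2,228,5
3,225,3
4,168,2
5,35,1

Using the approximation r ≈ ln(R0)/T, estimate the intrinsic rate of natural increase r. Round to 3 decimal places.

lx = nx/n0 = nx/250: 1, 0.932, 0.912, 0.9, 0.672, 0.14
R0 = Σ lx·mx = 0 + 5.592 + 4.56 + 2.7 + 1.344 + 0.14 = 14.336
Σ x·lx·mx = 28.888; T = 28.888/14.336 = 2.01507…
r ≈ ln(R0)/T = ln(14.336)/2.01507… = 1.32143… → 1.321

1.321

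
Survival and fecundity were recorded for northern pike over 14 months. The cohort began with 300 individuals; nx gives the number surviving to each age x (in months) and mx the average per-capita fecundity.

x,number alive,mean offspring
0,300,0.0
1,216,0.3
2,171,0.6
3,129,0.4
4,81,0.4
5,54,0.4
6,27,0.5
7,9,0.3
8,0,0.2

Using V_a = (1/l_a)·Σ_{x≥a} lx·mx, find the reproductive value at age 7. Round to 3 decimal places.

lx = nx/n0 = nx/300: 1, 0.72, 0.57, 0.43, 0.27, 0.18, 0.09, 0.03, 0
lx·mx for x ≥ 7: 0.009, 0 → sum = 0.009
V_7 = 0.009 / l_7 = 0.009 / 0.03 = 0.3 → 0.300

0.300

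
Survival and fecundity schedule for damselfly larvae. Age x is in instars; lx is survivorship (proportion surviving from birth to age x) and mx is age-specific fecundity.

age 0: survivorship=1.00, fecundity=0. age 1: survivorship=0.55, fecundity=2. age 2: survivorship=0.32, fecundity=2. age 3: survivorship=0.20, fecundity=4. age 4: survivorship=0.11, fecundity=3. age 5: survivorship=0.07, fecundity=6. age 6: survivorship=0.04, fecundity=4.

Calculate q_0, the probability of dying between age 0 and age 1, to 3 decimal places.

q_0 = (l_0 − l_1) / l_0 = (1 − 0.55) / 1
     = 0.45 / 1 = 0.45 → 0.450

0.450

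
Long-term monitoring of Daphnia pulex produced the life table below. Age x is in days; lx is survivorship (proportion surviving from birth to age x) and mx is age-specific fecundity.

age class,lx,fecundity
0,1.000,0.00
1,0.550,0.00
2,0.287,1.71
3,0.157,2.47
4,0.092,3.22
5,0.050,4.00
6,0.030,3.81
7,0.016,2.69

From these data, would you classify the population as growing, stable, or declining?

R0 = Σ lx·mx = 0 + 0 + 0.49077 + 0.38779 + 0.29624 + 0.2 + 0.1143 + 0.04304 = 1.53214
R0 > 1, so the population is growing.

growing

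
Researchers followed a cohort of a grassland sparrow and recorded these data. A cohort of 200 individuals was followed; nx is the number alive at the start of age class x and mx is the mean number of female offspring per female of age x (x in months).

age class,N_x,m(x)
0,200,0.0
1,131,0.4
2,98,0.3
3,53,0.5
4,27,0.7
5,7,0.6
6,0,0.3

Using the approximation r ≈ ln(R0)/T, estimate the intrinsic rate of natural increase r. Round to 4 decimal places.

-0.1921

lx = nx/n0 = nx/200: 1, 0.655, 0.49, 0.265, 0.135, 0.035, 0
R0 = Σ lx·mx = 0 + 0.262 + 0.147 + 0.1325 + 0.0945 + 0.021 + 0 = 0.657
Σ x·lx·mx = 1.4365; T = 1.4365/0.657 = 2.18645…
r ≈ ln(R0)/T = ln(0.657)/2.18645… = -0.192124… → -0.1921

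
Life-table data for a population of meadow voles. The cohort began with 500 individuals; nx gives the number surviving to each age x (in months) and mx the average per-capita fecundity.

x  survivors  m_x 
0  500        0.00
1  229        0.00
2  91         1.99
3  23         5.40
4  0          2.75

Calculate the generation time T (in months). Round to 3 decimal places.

lx = nx/n0 = nx/500: 1, 0.458, 0.182, 0.046, 0
lx·mx: 0, 0, 0.36218, 0.2484, 0 → R0 = 0.61058
x·lx·mx: 0, 0, 0.72436, 0.7452, 0 → Σ = 1.46956
T = 1.46956 / 0.61058 = 2.406826… → 2.407

2.407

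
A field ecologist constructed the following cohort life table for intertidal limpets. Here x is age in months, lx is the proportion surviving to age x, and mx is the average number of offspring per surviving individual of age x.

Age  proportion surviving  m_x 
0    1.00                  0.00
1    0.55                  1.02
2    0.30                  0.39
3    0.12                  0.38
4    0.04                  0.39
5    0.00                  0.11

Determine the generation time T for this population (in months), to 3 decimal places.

1.345

lx·mx: 0, 0.561, 0.117, 0.0456, 0.0156, 0 → R0 = 0.7392
x·lx·mx: 0, 0.561, 0.234, 0.1368, 0.0624, 0 → Σ = 0.9942
T = 0.9942 / 0.7392 = 1.344968… → 1.345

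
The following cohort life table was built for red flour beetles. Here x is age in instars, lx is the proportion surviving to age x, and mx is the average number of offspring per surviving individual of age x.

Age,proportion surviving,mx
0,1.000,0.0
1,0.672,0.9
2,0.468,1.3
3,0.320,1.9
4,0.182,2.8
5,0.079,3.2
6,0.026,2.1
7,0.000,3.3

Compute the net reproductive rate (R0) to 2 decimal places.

2.64

lx·mx by age: 0, 0.6048, 0.6084, 0.608, 0.5096, 0.2528, 0.0546, 0
R0 = Σ lx·mx = 2.6382 → 2.64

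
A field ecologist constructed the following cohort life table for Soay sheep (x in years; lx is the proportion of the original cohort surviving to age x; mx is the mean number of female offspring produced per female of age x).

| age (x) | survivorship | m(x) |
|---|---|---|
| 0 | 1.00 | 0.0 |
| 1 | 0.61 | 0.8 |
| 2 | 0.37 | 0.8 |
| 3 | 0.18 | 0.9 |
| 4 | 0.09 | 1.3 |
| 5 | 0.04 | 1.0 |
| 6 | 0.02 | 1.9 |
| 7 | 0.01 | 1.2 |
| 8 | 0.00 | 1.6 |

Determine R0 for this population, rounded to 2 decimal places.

1.15

lx·mx by age: 0, 0.488, 0.296, 0.162, 0.117, 0.04, 0.038, 0.012, 0
R0 = Σ lx·mx = 1.153 → 1.15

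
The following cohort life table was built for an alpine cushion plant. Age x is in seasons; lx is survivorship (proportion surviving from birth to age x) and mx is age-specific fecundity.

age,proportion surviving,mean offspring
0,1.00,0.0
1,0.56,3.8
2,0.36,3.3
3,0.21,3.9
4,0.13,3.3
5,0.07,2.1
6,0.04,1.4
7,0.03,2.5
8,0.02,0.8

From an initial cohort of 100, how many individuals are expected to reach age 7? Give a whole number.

Expected survivors = N0 · l_7 = 100 × 0.03 = 3 → 3

3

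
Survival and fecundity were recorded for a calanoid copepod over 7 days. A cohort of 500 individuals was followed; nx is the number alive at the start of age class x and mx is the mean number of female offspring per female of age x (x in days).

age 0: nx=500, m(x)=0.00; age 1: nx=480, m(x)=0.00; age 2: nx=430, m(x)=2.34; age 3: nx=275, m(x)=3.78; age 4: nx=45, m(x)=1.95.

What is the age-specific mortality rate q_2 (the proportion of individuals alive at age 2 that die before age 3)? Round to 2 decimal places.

0.36

lx = nx/n0 = nx/500: 1, 0.96, 0.86, 0.55, 0.09
q_2 = (l_2 − l_3) / l_2 = (0.86 − 0.55) / 0.86
     = 0.31 / 0.86 = 0.360465… → 0.36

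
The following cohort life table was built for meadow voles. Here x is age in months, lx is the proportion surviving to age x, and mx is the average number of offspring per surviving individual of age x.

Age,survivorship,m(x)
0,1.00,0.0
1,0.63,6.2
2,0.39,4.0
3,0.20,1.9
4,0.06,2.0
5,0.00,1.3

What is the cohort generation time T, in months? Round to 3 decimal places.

1.449

lx·mx: 0, 3.906, 1.56, 0.38, 0.12, 0 → R0 = 5.966
x·lx·mx: 0, 3.906, 3.12, 1.14, 0.48, 0 → Σ = 8.646
T = 8.646 / 5.966 = 1.449212… → 1.449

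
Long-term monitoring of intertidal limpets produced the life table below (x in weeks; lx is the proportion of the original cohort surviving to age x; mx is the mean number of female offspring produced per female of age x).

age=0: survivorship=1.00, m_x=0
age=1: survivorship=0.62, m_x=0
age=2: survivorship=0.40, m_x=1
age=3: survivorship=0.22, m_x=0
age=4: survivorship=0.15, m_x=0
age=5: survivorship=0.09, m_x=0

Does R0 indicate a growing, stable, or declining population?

R0 = Σ lx·mx = 0 + 0 + 0.4 + 0 + 0 + 0 = 0.4
R0 < 1, so the population is declining.

declining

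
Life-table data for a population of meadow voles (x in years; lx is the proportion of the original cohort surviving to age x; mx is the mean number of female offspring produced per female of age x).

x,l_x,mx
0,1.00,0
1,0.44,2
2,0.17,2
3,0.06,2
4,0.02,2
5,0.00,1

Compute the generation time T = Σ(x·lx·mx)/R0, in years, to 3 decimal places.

lx·mx: 0, 0.88, 0.34, 0.12, 0.04, 0 → R0 = 1.38
x·lx·mx: 0, 0.88, 0.68, 0.36, 0.16, 0 → Σ = 2.08
T = 2.08 / 1.38 = 1.507246… → 1.507

1.507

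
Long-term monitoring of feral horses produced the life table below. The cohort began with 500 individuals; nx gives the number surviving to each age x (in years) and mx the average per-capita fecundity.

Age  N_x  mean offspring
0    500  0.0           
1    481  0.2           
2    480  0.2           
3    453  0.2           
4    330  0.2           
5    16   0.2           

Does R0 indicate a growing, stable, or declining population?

lx = nx/n0 = nx/500: 1, 0.962, 0.96, 0.906, 0.66, 0.032
R0 = Σ lx·mx = 0 + 0.1924 + 0.192 + 0.1812 + 0.132 + 0.0064 = 0.704
R0 < 1, so the population is declining.

declining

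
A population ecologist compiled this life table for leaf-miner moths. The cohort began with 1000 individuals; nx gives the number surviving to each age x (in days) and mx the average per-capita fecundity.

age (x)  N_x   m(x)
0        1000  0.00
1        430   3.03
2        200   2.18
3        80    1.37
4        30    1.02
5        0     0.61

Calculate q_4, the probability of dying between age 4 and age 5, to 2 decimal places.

lx = nx/n0 = nx/1000: 1, 0.43, 0.2, 0.08, 0.03, 0
q_4 = (l_4 − l_5) / l_4 = (0.03 − 0) / 0.03
     = 0.03 / 0.03 = 1 → 1.00

1.00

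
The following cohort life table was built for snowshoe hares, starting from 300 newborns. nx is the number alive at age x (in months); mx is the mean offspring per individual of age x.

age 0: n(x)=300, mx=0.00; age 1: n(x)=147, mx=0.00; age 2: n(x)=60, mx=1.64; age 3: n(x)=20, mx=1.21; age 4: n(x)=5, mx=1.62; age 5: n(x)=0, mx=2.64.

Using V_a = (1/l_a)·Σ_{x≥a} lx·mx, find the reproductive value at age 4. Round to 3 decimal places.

lx = nx/n0 = nx/300: 1, 0.49, 0.2, 0.06667…, 0.01667…, 0
lx·mx for x ≥ 4: 0.027…, 0 → sum = 0.027…
V_4 = 0.027… / l_4 = 0.027… / 0.016667… = 1.62… → 1.620

1.620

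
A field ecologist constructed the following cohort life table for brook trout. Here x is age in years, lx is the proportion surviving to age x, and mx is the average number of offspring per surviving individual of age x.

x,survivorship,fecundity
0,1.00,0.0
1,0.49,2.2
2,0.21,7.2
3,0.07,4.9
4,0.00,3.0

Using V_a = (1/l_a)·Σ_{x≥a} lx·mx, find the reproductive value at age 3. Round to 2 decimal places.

lx·mx for x ≥ 3: 0.343, 0 → sum = 0.343
V_3 = 0.343 / l_3 = 0.343 / 0.07 = 4.9 → 4.90

4.90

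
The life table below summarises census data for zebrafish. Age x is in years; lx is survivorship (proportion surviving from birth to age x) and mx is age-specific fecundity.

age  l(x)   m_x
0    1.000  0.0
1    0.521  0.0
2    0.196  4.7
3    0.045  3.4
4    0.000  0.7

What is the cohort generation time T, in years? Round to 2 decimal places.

2.14

lx·mx: 0, 0, 0.9212, 0.153, 0 → R0 = 1.0742
x·lx·mx: 0, 0, 1.8424, 0.459, 0 → Σ = 2.3014
T = 2.3014 / 1.0742 = 2.142432… → 2.14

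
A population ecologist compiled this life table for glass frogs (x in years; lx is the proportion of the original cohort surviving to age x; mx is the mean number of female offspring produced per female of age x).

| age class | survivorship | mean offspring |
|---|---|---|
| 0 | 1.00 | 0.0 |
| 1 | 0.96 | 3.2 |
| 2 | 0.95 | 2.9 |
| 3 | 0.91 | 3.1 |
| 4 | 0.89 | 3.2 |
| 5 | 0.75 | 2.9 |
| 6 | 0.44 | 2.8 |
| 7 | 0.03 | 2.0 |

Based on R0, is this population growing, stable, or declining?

R0 = Σ lx·mx = 0 + 3.072 + 2.755 + 2.821 + 2.848 + 2.175 + 1.232 + 0.06 = 14.963
R0 > 1, so the population is growing.

growing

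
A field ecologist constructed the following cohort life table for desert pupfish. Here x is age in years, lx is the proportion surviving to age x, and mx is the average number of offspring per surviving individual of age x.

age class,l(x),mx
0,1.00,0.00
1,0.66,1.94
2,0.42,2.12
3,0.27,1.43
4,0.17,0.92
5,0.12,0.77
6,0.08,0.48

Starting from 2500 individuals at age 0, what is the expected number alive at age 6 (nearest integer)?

200

Expected survivors = N0 · l_6 = 2500 × 0.08 = 200 → 200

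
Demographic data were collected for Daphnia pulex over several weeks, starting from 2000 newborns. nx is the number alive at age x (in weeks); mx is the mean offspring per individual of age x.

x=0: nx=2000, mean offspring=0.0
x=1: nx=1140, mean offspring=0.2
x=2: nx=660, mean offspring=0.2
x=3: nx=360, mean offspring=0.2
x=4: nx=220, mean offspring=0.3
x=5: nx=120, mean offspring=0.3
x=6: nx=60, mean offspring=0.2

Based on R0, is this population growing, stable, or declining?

declining

lx = nx/n0 = nx/2000: 1, 0.57, 0.33, 0.18, 0.11, 0.06, 0.03
R0 = Σ lx·mx = 0 + 0.114 + 0.066 + 0.036 + 0.033 + 0.018 + 0.006 = 0.273
R0 < 1, so the population is declining.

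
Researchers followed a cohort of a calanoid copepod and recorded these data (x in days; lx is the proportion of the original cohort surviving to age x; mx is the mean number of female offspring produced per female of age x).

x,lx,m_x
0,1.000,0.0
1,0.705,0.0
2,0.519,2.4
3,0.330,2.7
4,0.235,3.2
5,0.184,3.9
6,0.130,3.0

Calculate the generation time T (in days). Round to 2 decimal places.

3.53

lx·mx: 0, 0, 1.2456, 0.891, 0.752, 0.7176, 0.39 → R0 = 3.9962
x·lx·mx: 0, 0, 2.4912, 2.673, 3.008, 3.588, 2.34 → Σ = 14.1002
T = 14.1002 / 3.9962 = 3.528402… → 3.53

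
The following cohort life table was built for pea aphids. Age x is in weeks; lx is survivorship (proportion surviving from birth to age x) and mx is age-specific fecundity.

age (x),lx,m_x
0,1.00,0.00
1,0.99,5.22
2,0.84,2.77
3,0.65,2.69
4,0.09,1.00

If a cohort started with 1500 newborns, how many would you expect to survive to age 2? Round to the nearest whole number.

1260

Expected survivors = N0 · l_2 = 1500 × 0.84 = 1260 → 1260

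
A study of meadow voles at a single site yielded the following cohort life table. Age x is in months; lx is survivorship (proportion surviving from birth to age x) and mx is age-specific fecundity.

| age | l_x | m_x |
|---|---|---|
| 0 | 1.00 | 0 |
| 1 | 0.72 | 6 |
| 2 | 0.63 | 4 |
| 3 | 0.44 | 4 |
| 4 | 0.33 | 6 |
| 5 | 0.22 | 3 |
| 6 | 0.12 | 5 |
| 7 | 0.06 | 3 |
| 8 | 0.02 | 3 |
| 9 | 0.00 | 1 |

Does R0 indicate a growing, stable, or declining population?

R0 = Σ lx·mx = 0 + 4.32 + 2.52 + 1.76 + 1.98 + 0.66 + 0.6 + 0.18 + 0.06 + 0 = 12.08
R0 > 1, so the population is growing.

growing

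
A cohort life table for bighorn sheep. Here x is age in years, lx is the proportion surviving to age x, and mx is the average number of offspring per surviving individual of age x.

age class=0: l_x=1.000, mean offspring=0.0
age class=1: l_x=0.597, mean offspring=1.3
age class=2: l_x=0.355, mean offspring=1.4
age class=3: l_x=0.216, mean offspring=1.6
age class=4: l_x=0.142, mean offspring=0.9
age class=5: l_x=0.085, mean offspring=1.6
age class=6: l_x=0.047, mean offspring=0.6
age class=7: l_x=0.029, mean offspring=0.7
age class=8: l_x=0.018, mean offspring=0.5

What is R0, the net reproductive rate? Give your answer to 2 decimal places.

lx·mx by age: 0, 0.7761, 0.497, 0.3456, 0.1278, 0.136, 0.0282, 0.0203, 0.009
R0 = Σ lx·mx = 1.94 → 1.94

1.94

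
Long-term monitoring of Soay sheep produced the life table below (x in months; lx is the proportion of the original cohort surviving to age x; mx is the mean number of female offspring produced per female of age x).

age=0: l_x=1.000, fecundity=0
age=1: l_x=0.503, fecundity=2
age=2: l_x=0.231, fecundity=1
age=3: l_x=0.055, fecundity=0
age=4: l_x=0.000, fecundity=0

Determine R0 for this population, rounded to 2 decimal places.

lx·mx by age: 0, 1.006, 0.231, 0, 0
R0 = Σ lx·mx = 1.237 → 1.24

1.24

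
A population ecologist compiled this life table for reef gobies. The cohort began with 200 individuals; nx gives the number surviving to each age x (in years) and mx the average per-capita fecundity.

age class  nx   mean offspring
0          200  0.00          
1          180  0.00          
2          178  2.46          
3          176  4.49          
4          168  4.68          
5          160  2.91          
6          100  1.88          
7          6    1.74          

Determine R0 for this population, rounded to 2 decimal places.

lx = nx/n0 = nx/200: 1, 0.9, 0.89, 0.88, 0.84, 0.8, 0.5, 0.03
lx·mx by age: 0, 0, 2.1894, 3.9512, 3.9312, 2.328, 0.94, 0.0522
R0 = Σ lx·mx = 13.392 → 13.39

13.39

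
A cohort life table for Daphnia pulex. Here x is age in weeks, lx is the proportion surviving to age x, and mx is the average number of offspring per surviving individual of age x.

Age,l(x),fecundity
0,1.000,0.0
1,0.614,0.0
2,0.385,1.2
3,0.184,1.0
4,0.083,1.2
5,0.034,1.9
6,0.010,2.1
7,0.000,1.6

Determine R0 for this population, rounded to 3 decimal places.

0.831

lx·mx by age: 0, 0, 0.462, 0.184, 0.0996, 0.0646, 0.021, 0
R0 = Σ lx·mx = 0.8312 → 0.831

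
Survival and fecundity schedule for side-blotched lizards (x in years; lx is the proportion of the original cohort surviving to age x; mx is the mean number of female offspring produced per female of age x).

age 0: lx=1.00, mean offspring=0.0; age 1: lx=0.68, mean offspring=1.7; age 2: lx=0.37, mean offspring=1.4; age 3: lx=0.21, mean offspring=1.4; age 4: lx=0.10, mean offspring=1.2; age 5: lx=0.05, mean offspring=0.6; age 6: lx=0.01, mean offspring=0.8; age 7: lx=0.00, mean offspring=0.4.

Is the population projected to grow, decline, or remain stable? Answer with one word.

R0 = Σ lx·mx = 0 + 1.156 + 0.518 + 0.294 + 0.12 + 0.03 + 0.008 + 0 = 2.126
R0 > 1, so the population is growing.

growing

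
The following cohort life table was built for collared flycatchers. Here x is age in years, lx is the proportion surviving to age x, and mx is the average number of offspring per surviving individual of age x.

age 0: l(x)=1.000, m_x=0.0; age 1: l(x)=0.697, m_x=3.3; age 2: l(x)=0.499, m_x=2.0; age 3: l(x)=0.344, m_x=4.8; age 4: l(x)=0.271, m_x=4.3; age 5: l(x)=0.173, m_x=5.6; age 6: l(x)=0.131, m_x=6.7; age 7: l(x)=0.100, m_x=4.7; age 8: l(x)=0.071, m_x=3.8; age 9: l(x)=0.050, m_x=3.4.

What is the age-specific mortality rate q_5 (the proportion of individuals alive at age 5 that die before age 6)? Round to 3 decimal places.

0.243

q_5 = (l_5 − l_6) / l_5 = (0.173 − 0.131) / 0.173
     = 0.042 / 0.173 = 0.242775… → 0.243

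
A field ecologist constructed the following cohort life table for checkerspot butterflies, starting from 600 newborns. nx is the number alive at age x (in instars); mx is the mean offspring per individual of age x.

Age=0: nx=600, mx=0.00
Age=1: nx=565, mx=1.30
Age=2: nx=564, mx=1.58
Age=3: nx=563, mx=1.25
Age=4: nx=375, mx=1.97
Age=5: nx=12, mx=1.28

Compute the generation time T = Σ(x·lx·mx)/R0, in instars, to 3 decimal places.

2.484

lx = nx/n0 = nx/600: 1, 0.94167…, 0.94, 0.93833…, 0.625, 0.02
lx·mx: 0, 1.224167…, 1.4852, 1.172917…, 1.23125, 0.0256 → R0 = 5.139133…
x·lx·mx: 0, 1.224167…, 2.9704, 3.51875…, 4.925, 0.128 → Σ = 12.766317…
T = 12.766317… / 5.139133… = 2.484138… → 2.484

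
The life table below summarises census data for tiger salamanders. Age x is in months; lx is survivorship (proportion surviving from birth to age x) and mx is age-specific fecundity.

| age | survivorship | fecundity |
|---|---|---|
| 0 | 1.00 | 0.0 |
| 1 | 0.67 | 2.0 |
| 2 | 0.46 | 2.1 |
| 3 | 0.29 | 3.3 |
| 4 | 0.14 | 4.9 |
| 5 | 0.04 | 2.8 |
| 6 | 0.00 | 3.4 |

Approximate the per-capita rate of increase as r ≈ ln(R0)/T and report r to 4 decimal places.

R0 = Σ lx·mx = 0 + 1.34 + 0.966 + 0.957 + 0.686 + 0.112 + 0 = 4.061
Σ x·lx·mx = 9.447; T = 9.447/4.061 = 2.32627…
r ≈ ln(R0)/T = ln(4.061)/2.32627… = 0.602435… → 0.6024

0.6024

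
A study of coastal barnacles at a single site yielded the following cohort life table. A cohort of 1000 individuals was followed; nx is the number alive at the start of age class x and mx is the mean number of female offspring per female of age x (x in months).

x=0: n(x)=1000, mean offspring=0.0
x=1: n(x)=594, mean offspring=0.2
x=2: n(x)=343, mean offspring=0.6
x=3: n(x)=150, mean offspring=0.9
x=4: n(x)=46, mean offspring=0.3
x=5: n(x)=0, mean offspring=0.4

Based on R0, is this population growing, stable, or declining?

declining

lx = nx/n0 = nx/1000: 1, 0.594, 0.343, 0.15, 0.046, 0
R0 = Σ lx·mx = 0 + 0.1188 + 0.2058 + 0.135 + 0.0138 + 0 = 0.4734
R0 < 1, so the population is declining.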